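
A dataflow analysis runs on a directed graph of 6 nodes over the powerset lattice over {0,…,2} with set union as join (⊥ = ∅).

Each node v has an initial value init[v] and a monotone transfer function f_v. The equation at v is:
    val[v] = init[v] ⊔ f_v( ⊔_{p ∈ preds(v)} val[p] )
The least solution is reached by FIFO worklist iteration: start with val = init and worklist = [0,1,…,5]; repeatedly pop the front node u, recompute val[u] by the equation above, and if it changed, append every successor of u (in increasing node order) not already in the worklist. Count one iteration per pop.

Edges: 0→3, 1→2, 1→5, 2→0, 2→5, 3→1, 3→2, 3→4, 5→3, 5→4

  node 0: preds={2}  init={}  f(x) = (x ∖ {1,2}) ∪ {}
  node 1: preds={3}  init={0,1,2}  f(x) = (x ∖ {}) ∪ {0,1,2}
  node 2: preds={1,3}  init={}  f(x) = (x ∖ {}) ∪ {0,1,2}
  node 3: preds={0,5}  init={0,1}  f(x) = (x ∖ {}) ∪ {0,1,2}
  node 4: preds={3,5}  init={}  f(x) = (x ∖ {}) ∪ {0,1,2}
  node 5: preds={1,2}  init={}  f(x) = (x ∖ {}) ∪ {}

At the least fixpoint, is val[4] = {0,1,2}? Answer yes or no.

Iteration log — 11 steps:
  step 1. node 0  ⊔preds={}  new={}  stable
  step 2. node 1  ⊔preds={0,1}  new={0,1,2}  stable
  step 3. node 2  ⊔preds={0,1,2}  new={0,1,2}  old={}  +wl: 0
  step 4. node 3  ⊔preds={}  new={0,1,2}  old={0,1}  +wl: 1,2
  step 5. node 4  ⊔preds={0,1,2}  new={0,1,2}  old={}  +wl: 
  step 6. node 5  ⊔preds={0,1,2}  new={0,1,2}  old={}  +wl: 3,4
  step 7. node 0  ⊔preds={0,1,2}  new={0}  old={}  +wl: 
  step 8. node 1  ⊔preds={0,1,2}  new={0,1,2}  stable
  step 9. node 2  ⊔preds={0,1,2}  new={0,1,2}  stable
  step 10. node 3  ⊔preds={0,1,2}  new={0,1,2}  stable
  step 11. node 4  ⊔preds={0,1,2}  new={0,1,2}  stable

Least fixpoint reached:
  node 0: {0}
  node 1: {0,1,2}
  node 2: {0,1,2}
  node 3: {0,1,2}
  node 4: {0,1,2}
  node 5: {0,1,2}

yes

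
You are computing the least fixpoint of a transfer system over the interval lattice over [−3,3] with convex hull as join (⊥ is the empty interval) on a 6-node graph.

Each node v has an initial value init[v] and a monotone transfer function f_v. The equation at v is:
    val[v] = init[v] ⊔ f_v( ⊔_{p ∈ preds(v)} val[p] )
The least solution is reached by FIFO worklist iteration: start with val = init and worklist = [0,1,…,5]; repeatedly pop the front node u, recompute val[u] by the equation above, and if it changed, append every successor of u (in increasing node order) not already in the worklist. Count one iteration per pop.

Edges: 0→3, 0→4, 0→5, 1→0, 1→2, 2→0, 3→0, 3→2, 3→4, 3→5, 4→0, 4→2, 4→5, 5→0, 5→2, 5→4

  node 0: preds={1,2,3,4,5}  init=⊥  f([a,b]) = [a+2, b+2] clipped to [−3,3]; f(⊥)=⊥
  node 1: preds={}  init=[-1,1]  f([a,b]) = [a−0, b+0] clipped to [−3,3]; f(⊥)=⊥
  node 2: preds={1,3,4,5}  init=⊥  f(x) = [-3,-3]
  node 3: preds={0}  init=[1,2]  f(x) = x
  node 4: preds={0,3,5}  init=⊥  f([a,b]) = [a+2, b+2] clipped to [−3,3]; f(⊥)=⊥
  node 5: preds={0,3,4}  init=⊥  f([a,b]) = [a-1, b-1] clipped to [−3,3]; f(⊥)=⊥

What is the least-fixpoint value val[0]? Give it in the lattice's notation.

Worklist (17 pops):
  #1 pop 0: in=[-1,2] → [1,3] (was ⊥); enqueue []
  #2 pop 1: in=⊥ → [-1,1] (no change)
  #3 pop 2: in=[-1,2] → [-3,-3] (was ⊥); enqueue [0]
  #4 pop 3: in=[1,3] → [1,3] (was [1,2]); enqueue [2]
  #5 pop 4: in=[1,3] → [3,3] (was ⊥); enqueue []
  #6 pop 5: in=[1,3] → [0,2] (was ⊥); enqueue [4]
  #7 pop 0: in=[-3,3] → [-1,3] (was [1,3]); enqueue [3,5]
  #8 pop 2: in=[-1,3] → [-3,-3] (no change)
  #9 pop 4: in=[-1,3] → [1,3] (was [3,3]); enqueue [0,2]
  #10 pop 3: in=[-1,3] → [-1,3] (was [1,3]); enqueue [4]
  #11 pop 5: in=[-1,3] → [-2,2] (was [0,2]); enqueue []
  #12 pop 0: in=[-3,3] → [-1,3] (no change)
  #13 pop 2: in=[-2,3] → [-3,-3] (no change)
  #14 pop 4: in=[-2,3] → [0,3] (was [1,3]); enqueue [0,2,5]
  #15 pop 0: in=[-3,3] → [-1,3] (no change)
  #16 pop 2: in=[-2,3] → [-3,-3] (no change)
  #17 pop 5: in=[-1,3] → [-2,2] (no change)

Fixpoint:
  val[0] = [-1,3]
  val[1] = [-1,1]
  val[2] = [-3,-3]
  val[3] = [-1,3]
  val[4] = [0,3]
  val[5] = [-2,2]

[-1,3]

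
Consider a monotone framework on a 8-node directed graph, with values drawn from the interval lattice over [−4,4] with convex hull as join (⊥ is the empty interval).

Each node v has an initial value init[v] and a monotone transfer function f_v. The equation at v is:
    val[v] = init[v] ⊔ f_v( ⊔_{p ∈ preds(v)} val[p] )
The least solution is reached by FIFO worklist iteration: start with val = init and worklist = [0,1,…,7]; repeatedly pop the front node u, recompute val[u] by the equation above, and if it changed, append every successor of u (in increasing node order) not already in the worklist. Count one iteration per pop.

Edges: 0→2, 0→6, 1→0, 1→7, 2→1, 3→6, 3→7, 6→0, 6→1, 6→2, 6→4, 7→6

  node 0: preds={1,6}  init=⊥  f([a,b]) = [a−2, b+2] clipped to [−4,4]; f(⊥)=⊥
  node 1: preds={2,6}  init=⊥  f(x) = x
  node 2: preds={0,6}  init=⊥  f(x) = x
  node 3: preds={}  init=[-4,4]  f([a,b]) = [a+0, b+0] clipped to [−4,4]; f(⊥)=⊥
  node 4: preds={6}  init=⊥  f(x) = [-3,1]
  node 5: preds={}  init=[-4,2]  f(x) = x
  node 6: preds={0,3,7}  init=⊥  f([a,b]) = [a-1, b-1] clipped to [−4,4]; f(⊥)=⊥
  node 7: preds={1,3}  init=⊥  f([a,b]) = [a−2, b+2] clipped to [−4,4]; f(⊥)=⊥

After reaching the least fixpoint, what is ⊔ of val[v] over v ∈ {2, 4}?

[-4,4]

Worklist (18 pops):
  #1 pop 0: in=⊥ → ⊥ (no change)
  #2 pop 1: in=⊥ → ⊥ (no change)
  #3 pop 2: in=⊥ → ⊥ (no change)
  #4 pop 3: in=⊥ → [-4,4] (no change)
  #5 pop 4: in=⊥ → [-3,1] (was ⊥); enqueue []
  #6 pop 5: in=⊥ → [-4,2] (no change)
  #7 pop 6: in=[-4,4] → [-4,3] (was ⊥); enqueue [0,1,2,4]
  #8 pop 7: in=[-4,4] → [-4,4] (was ⊥); enqueue [6]
  #9 pop 0: in=[-4,3] → [-4,4] (was ⊥); enqueue []
  #10 pop 1: in=[-4,3] → [-4,3] (was ⊥); enqueue [0,7]
  #11 pop 2: in=[-4,4] → [-4,4] (was ⊥); enqueue [1]
  #12 pop 4: in=[-4,3] → [-3,1] (no change)
  #13 pop 6: in=[-4,4] → [-4,3] (no change)
  #14 pop 0: in=[-4,3] → [-4,4] (no change)
  #15 pop 7: in=[-4,4] → [-4,4] (no change)
  #16 pop 1: in=[-4,4] → [-4,4] (was [-4,3]); enqueue [0,7]
  #17 pop 0: in=[-4,4] → [-4,4] (no change)
  #18 pop 7: in=[-4,4] → [-4,4] (no change)

Fixpoint:
  val[0] = [-4,4]
  val[1] = [-4,4]
  val[2] = [-4,4]
  val[3] = [-4,4]
  val[4] = [-3,1]
  val[5] = [-4,2]
  val[6] = [-4,3]
  val[7] = [-4,4]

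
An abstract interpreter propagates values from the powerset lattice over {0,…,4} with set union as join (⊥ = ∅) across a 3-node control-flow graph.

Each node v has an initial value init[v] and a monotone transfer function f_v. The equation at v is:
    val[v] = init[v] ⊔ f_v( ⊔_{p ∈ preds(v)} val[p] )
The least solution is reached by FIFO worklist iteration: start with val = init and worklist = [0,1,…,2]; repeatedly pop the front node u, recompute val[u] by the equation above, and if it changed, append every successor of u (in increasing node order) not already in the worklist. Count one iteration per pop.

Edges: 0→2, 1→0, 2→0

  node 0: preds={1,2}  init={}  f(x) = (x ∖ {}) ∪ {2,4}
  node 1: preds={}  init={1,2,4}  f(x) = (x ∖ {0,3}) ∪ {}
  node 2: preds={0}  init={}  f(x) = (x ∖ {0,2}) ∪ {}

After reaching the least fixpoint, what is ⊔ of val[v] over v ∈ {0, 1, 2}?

{1,2,4}

Trace (4 dequeues):
  [1] u=0 | in {1,2,4} | out {1,2,4} | prev {} | push {}
  [2] u=1 | in {} | out {1,2,4} | ==
  [3] u=2 | in {1,2,4} | out {1,4} | prev {} | push {0}
  [4] u=0 | in {1,2,4} | out {1,2,4} | ==

Converged values:
  [0] {1,2,4}
  [1] {1,2,4}
  [2] {1,4}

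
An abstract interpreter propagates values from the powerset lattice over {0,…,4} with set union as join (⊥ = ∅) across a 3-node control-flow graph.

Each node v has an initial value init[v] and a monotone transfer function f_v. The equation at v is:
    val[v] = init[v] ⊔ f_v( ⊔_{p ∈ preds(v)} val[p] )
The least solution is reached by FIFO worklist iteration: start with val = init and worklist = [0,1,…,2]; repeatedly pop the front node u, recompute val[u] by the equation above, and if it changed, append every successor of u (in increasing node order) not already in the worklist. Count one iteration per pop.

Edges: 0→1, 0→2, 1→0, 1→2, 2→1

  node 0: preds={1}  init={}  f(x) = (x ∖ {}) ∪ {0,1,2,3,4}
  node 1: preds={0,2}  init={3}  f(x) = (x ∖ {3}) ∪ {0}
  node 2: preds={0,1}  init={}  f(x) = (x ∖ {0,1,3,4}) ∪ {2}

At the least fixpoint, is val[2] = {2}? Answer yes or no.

yes

Worklist (5 pops):
  #1 pop 0: in={3} → {0,1,2,3,4} (was {}); enqueue []
  #2 pop 1: in={0,1,2,3,4} → {0,1,2,3,4} (was {3}); enqueue [0]
  #3 pop 2: in={0,1,2,3,4} → {2} (was {}); enqueue [1]
  #4 pop 0: in={0,1,2,3,4} → {0,1,2,3,4} (no change)
  #5 pop 1: in={0,1,2,3,4} → {0,1,2,3,4} (no change)

Fixpoint:
  val[0] = {0,1,2,3,4}
  val[1] = {0,1,2,3,4}
  val[2] = {2}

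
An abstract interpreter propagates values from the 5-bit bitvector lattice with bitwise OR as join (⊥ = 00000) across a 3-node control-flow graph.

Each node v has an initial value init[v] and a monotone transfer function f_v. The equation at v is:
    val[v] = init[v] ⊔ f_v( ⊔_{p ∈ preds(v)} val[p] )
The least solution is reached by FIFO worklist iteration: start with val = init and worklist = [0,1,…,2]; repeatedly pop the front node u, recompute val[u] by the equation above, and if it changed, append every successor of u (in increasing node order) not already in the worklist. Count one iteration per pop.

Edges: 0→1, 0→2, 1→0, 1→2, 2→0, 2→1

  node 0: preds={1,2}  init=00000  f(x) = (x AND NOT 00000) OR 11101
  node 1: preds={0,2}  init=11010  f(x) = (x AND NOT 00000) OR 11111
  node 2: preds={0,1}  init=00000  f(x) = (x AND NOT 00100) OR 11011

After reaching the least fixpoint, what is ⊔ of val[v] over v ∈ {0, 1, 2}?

11111

Worklist (5 pops):
  #1 pop 0: in=11010 → 11111 (was 00000); enqueue []
  #2 pop 1: in=11111 → 11111 (was 11010); enqueue [0]
  #3 pop 2: in=11111 → 11011 (was 00000); enqueue [1]
  #4 pop 0: in=11111 → 11111 (no change)
  #5 pop 1: in=11111 → 11111 (no change)

Fixpoint:
  val[0] = 11111
  val[1] = 11111
  val[2] = 11011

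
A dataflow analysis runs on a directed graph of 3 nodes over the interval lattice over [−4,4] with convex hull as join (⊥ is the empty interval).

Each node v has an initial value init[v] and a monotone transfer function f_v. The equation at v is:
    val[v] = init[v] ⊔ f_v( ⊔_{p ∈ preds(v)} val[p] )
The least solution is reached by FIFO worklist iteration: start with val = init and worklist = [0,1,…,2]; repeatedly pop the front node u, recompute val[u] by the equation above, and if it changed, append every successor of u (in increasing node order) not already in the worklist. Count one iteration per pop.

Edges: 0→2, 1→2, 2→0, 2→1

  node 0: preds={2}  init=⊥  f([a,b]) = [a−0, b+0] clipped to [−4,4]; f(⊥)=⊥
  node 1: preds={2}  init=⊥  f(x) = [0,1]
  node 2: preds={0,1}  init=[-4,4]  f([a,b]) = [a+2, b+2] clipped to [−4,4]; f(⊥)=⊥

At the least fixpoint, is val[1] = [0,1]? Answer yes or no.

Worklist (3 pops):
  #1 pop 0: in=[-4,4] → [-4,4] (was ⊥); enqueue []
  #2 pop 1: in=[-4,4] → [0,1] (was ⊥); enqueue []
  #3 pop 2: in=[-4,4] → [-4,4] (no change)

Fixpoint:
  val[0] = [-4,4]
  val[1] = [0,1]
  val[2] = [-4,4]

yes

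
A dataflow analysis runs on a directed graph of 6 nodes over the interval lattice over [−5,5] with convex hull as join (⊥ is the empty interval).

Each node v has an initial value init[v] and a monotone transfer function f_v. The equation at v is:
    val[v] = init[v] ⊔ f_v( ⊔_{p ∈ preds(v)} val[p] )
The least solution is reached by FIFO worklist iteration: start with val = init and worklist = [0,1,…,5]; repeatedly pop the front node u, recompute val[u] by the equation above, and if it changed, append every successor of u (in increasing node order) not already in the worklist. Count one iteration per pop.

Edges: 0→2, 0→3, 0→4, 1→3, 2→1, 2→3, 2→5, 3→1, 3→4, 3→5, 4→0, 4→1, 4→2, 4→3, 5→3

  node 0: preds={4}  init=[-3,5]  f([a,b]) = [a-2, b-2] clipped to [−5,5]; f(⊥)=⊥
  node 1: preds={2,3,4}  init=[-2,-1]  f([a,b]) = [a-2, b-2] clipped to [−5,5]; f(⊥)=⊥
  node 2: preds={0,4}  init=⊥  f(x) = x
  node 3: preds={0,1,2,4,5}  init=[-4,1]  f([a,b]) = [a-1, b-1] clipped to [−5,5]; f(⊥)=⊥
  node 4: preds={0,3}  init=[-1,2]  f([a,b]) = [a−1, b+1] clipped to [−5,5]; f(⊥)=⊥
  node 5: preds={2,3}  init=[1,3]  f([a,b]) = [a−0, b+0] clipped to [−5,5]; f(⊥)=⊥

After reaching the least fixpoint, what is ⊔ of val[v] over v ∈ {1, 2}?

[-5,5]

Trace (13 dequeues):
  [1] u=0 | in [-1,2] | out [-3,5] | ==
  [2] u=1 | in [-4,2] | out [-5,0] | prev [-2,-1] | push {}
  [3] u=2 | in [-3,5] | out [-3,5] | prev ⊥ | push {1}
  [4] u=3 | in [-5,5] | out [-5,4] | prev [-4,1] | push {}
  [5] u=4 | in [-5,5] | out [-5,5] | prev [-1,2] | push {0,2,3}
  [6] u=5 | in [-5,5] | out [-5,5] | prev [1,3] | push {}
  [7] u=1 | in [-5,5] | out [-5,3] | prev [-5,0] | push {}
  [8] u=0 | in [-5,5] | out [-5,5] | prev [-3,5] | push {4}
  [9] u=2 | in [-5,5] | out [-5,5] | prev [-3,5] | push {1,5}
  [10] u=3 | in [-5,5] | out [-5,4] | ==
  [11] u=4 | in [-5,5] | out [-5,5] | ==
  [12] u=1 | in [-5,5] | out [-5,3] | ==
  [13] u=5 | in [-5,5] | out [-5,5] | ==

Converged values:
  [0] [-5,5]
  [1] [-5,3]
  [2] [-5,5]
  [3] [-5,4]
  [4] [-5,5]
  [5] [-5,5]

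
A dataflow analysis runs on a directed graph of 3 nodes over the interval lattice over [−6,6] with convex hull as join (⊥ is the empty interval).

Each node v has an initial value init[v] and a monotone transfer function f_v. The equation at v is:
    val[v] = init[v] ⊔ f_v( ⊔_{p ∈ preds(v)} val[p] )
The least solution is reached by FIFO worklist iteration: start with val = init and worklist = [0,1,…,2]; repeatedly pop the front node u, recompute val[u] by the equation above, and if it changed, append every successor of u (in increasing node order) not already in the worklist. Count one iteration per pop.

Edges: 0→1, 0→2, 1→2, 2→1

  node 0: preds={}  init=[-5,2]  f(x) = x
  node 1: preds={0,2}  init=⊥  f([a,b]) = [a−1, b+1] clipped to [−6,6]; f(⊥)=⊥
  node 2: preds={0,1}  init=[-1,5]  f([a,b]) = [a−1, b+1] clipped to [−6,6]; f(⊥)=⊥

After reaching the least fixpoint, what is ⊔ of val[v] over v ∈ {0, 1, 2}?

Worklist (4 pops):
  #1 pop 0: in=⊥ → [-5,2] (no change)
  #2 pop 1: in=[-5,5] → [-6,6] (was ⊥); enqueue []
  #3 pop 2: in=[-6,6] → [-6,6] (was [-1,5]); enqueue [1]
  #4 pop 1: in=[-6,6] → [-6,6] (no change)

Fixpoint:
  val[0] = [-5,2]
  val[1] = [-6,6]
  val[2] = [-6,6]

[-6,6]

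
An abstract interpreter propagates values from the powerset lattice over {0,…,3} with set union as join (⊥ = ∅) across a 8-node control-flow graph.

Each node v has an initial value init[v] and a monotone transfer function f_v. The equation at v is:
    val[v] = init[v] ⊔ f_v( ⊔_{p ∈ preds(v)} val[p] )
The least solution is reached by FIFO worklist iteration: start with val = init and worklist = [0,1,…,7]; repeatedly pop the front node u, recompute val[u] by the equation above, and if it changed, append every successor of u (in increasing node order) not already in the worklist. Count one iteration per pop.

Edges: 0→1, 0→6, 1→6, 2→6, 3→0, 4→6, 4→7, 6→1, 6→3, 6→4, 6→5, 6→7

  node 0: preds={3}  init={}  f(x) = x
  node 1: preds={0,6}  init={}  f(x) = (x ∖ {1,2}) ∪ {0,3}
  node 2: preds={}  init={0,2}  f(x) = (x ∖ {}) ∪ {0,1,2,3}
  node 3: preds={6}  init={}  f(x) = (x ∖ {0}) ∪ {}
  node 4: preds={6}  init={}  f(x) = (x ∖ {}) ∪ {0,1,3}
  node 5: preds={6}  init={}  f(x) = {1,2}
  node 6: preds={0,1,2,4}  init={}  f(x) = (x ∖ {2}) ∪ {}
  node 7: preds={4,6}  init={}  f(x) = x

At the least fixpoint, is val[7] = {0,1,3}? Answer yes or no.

yes

Iteration log — 15 steps:
  step 1. node 0  ⊔preds={}  new={}  stable
  step 2. node 1  ⊔preds={}  new={0,3}  old={}  +wl: 
  step 3. node 2  ⊔preds={}  new={0,1,2,3}  old={0,2}  +wl: 
  step 4. node 3  ⊔preds={}  new={}  stable
  step 5. node 4  ⊔preds={}  new={0,1,3}  old={}  +wl: 
  step 6. node 5  ⊔preds={}  new={1,2}  old={}  +wl: 
  step 7. node 6  ⊔preds={0,1,2,3}  new={0,1,3}  old={}  +wl: 1,3,4,5
  step 8. node 7  ⊔preds={0,1,3}  new={0,1,3}  old={}  +wl: 
  step 9. node 1  ⊔preds={0,1,3}  new={0,3}  stable
  step 10. node 3  ⊔preds={0,1,3}  new={1,3}  old={}  +wl: 0
  step 11. node 4  ⊔preds={0,1,3}  new={0,1,3}  stable
  step 12. node 5  ⊔preds={0,1,3}  new={1,2}  stable
  step 13. node 0  ⊔preds={1,3}  new={1,3}  old={}  +wl: 1,6
  step 14. node 1  ⊔preds={0,1,3}  new={0,3}  stable
  step 15. node 6  ⊔preds={0,1,2,3}  new={0,1,3}  stable

Least fixpoint reached:
  node 0: {1,3}
  node 1: {0,3}
  node 2: {0,1,2,3}
  node 3: {1,3}
  node 4: {0,1,3}
  node 5: {1,2}
  node 6: {0,1,3}
  node 7: {0,1,3}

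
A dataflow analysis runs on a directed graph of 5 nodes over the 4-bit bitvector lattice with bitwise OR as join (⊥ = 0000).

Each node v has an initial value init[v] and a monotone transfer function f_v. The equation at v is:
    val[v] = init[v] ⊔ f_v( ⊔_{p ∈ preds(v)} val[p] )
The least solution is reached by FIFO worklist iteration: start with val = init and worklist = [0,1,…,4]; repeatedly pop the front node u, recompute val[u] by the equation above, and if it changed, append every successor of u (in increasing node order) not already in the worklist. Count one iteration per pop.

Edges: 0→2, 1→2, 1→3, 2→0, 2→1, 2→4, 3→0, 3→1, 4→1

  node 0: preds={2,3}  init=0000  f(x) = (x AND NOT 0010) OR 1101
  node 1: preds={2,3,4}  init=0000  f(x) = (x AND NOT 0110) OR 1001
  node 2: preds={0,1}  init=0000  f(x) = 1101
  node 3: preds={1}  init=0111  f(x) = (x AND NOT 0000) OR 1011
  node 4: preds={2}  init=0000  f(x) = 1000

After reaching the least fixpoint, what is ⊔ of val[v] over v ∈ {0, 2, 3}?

Iteration log — 7 steps:
  step 1. node 0  ⊔preds=0111  new=1101  old=0000  +wl: 
  step 2. node 1  ⊔preds=0111  new=1001  old=0000  +wl: 
  step 3. node 2  ⊔preds=1101  new=1101  old=0000  +wl: 0,1
  step 4. node 3  ⊔preds=1001  new=1111  old=0111  +wl: 
  step 5. node 4  ⊔preds=1101  new=1000  old=0000  +wl: 
  step 6. node 0  ⊔preds=1111  new=1101  stable
  step 7. node 1  ⊔preds=1111  new=1001  stable

Least fixpoint reached:
  node 0: 1101
  node 1: 1001
  node 2: 1101
  node 3: 1111
  node 4: 1000

1111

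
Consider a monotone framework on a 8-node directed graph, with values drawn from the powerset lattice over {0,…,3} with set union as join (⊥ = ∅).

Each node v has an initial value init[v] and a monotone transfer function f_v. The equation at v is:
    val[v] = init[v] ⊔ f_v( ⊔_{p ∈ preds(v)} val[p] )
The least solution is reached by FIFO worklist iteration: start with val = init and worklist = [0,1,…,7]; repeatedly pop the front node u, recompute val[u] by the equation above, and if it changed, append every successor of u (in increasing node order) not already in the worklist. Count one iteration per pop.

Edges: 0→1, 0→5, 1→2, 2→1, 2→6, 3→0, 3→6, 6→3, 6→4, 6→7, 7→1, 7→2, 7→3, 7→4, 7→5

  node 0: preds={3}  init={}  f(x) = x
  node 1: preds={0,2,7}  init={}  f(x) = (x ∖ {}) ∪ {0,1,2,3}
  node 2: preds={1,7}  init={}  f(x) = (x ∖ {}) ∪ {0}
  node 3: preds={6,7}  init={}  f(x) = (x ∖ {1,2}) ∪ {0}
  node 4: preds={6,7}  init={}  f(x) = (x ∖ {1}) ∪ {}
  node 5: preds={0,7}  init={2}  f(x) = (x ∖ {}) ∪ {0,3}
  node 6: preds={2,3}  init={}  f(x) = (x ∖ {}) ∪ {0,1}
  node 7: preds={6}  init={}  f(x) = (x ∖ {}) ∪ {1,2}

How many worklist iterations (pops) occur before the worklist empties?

19

Trace (19 dequeues):
  [1] u=0 | in {} | out {} | ==
  [2] u=1 | in {} | out {0,1,2,3} | prev {} | push {}
  [3] u=2 | in {0,1,2,3} | out {0,1,2,3} | prev {} | push {1}
  [4] u=3 | in {} | out {0} | prev {} | push {0}
  [5] u=4 | in {} | out {} | ==
  [6] u=5 | in {} | out {0,2,3} | prev {2} | push {}
  [7] u=6 | in {0,1,2,3} | out {0,1,2,3} | prev {} | push {3,4}
  [8] u=7 | in {0,1,2,3} | out {0,1,2,3} | prev {} | push {2,5}
  [9] u=1 | in {0,1,2,3} | out {0,1,2,3} | ==
  [10] u=0 | in {0} | out {0} | prev {} | push {1}
  [11] u=3 | in {0,1,2,3} | out {0,3} | prev {0} | push {0,6}
  [12] u=4 | in {0,1,2,3} | out {0,2,3} | prev {} | push {}
  [13] u=2 | in {0,1,2,3} | out {0,1,2,3} | ==
  [14] u=5 | in {0,1,2,3} | out {0,1,2,3} | prev {0,2,3} | push {}
  [15] u=1 | in {0,1,2,3} | out {0,1,2,3} | ==
  [16] u=0 | in {0,3} | out {0,3} | prev {0} | push {1,5}
  [17] u=6 | in {0,1,2,3} | out {0,1,2,3} | ==
  [18] u=1 | in {0,1,2,3} | out {0,1,2,3} | ==
  [19] u=5 | in {0,1,2,3} | out {0,1,2,3} | ==

Converged values:
  [0] {0,3}
  [1] {0,1,2,3}
  [2] {0,1,2,3}
  [3] {0,3}
  [4] {0,2,3}
  [5] {0,1,2,3}
  [6] {0,1,2,3}
  [7] {0,1,2,3}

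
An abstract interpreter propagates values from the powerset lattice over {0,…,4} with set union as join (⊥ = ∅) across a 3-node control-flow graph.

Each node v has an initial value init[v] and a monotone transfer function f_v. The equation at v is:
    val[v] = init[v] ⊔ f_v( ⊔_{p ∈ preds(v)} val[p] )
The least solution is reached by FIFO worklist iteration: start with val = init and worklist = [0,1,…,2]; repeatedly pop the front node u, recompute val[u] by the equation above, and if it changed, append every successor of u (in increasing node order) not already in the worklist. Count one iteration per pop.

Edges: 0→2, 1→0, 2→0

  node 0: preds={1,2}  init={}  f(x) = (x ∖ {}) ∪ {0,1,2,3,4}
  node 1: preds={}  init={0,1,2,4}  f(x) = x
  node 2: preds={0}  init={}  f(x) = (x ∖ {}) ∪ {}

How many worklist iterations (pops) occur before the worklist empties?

Iteration log — 4 steps:
  step 1. node 0  ⊔preds={0,1,2,4}  new={0,1,2,3,4}  old={}  +wl: 
  step 2. node 1  ⊔preds={}  new={0,1,2,4}  stable
  step 3. node 2  ⊔preds={0,1,2,3,4}  new={0,1,2,3,4}  old={}  +wl: 0
  step 4. node 0  ⊔preds={0,1,2,3,4}  new={0,1,2,3,4}  stable

Least fixpoint reached:
  node 0: {0,1,2,3,4}
  node 1: {0,1,2,4}
  node 2: {0,1,2,3,4}

4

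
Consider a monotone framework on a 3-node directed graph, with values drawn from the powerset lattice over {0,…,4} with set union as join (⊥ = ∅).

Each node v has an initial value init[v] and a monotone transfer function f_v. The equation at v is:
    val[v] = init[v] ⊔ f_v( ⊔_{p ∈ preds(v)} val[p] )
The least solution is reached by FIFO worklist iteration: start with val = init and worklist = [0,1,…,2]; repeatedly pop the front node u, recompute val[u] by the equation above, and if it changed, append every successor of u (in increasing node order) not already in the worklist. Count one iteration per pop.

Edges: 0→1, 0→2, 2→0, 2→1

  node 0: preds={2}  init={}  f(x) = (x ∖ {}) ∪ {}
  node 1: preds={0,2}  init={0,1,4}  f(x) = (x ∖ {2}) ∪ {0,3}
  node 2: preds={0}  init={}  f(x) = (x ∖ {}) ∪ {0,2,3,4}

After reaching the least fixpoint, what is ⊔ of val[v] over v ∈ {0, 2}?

Trace (6 dequeues):
  [1] u=0 | in {} | out {} | ==
  [2] u=1 | in {} | out {0,1,3,4} | prev {0,1,4} | push {}
  [3] u=2 | in {} | out {0,2,3,4} | prev {} | push {0,1}
  [4] u=0 | in {0,2,3,4} | out {0,2,3,4} | prev {} | push {2}
  [5] u=1 | in {0,2,3,4} | out {0,1,3,4} | ==
  [6] u=2 | in {0,2,3,4} | out {0,2,3,4} | ==

Converged values:
  [0] {0,2,3,4}
  [1] {0,1,3,4}
  [2] {0,2,3,4}

{0,2,3,4}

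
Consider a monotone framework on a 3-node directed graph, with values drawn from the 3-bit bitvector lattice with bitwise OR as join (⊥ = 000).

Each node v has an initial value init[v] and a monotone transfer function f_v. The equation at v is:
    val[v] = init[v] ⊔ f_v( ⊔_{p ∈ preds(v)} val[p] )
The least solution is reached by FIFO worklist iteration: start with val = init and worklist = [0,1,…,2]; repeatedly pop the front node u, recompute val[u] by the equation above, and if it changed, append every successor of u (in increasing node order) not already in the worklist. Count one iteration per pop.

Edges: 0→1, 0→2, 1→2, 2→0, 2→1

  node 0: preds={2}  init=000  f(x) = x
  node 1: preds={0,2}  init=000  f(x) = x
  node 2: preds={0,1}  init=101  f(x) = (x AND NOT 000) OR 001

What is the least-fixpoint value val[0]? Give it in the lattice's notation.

101

Iteration log — 3 steps:
  step 1. node 0  ⊔preds=101  new=101  old=000  +wl: 
  step 2. node 1  ⊔preds=101  new=101  old=000  +wl: 
  step 3. node 2  ⊔preds=101  new=101  stable

Least fixpoint reached:
  node 0: 101
  node 1: 101
  node 2: 101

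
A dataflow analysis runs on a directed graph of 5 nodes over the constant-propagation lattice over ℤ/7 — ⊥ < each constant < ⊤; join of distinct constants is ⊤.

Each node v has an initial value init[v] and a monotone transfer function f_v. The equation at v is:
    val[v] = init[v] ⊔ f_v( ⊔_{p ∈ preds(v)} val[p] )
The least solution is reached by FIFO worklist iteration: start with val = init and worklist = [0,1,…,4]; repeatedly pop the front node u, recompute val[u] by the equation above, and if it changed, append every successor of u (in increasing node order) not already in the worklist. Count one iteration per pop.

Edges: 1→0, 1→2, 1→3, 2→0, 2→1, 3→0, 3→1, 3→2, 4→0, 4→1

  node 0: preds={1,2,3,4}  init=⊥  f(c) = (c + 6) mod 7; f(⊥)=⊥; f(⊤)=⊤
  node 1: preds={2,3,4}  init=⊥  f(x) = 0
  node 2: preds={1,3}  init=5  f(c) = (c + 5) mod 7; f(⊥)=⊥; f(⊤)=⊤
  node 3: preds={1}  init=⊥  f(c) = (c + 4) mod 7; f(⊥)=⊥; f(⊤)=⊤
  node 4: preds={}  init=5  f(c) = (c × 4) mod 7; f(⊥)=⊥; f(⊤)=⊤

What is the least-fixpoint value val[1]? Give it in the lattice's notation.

Iteration log — 10 steps:
  step 1. node 0  ⊔preds=5  new=4  old=⊥  +wl: 
  step 2. node 1  ⊔preds=5  new=0  old=⊥  +wl: 0
  step 3. node 2  ⊔preds=0  new=5  stable
  step 4. node 3  ⊔preds=0  new=4  old=⊥  +wl: 1,2
  step 5. node 4  ⊔preds=⊥  new=5  stable
  step 6. node 0  ⊔preds=⊤  new=⊤  old=4  +wl: 
  step 7. node 1  ⊔preds=⊤  new=0  stable
  step 8. node 2  ⊔preds=⊤  new=⊤  old=5  +wl: 0,1
  step 9. node 0  ⊔preds=⊤  new=⊤  stable
  step 10. node 1  ⊔preds=⊤  new=0  stable

Least fixpoint reached:
  node 0: ⊤
  node 1: 0
  node 2: ⊤
  node 3: 4
  node 4: 5

0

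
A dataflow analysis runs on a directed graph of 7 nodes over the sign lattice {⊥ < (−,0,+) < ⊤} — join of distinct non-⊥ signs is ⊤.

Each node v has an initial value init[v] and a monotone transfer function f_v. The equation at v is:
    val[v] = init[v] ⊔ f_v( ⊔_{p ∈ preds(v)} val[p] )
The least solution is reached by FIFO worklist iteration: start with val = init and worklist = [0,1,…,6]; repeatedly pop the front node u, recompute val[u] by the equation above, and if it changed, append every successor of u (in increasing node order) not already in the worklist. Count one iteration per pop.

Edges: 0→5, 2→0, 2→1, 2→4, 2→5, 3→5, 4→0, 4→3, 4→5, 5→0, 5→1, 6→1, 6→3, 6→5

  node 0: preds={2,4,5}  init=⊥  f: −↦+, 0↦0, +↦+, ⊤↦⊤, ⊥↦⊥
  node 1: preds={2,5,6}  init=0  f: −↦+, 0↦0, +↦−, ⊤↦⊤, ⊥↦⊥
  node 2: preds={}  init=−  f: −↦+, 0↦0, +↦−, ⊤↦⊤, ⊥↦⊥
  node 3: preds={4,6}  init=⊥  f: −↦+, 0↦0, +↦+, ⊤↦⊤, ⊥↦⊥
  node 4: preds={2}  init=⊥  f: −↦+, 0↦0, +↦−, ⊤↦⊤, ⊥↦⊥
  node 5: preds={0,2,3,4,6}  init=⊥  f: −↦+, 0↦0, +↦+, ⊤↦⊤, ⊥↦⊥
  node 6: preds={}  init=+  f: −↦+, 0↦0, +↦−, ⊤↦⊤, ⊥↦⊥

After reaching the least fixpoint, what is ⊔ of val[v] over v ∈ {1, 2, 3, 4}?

Worklist (11 pops):
  #1 pop 0: in=− → + (was ⊥); enqueue []
  #2 pop 1: in=⊤ → ⊤ (was 0); enqueue []
  #3 pop 2: in=⊥ → − (no change)
  #4 pop 3: in=+ → + (was ⊥); enqueue []
  #5 pop 4: in=− → + (was ⊥); enqueue [0,3]
  #6 pop 5: in=⊤ → ⊤ (was ⊥); enqueue [1]
  #7 pop 6: in=⊥ → + (no change)
  #8 pop 0: in=⊤ → ⊤ (was +); enqueue [5]
  #9 pop 3: in=+ → + (no change)
  #10 pop 1: in=⊤ → ⊤ (no change)
  #11 pop 5: in=⊤ → ⊤ (no change)

Fixpoint:
  val[0] = ⊤
  val[1] = ⊤
  val[2] = −
  val[3] = +
  val[4] = +
  val[5] = ⊤
  val[6] = +

⊤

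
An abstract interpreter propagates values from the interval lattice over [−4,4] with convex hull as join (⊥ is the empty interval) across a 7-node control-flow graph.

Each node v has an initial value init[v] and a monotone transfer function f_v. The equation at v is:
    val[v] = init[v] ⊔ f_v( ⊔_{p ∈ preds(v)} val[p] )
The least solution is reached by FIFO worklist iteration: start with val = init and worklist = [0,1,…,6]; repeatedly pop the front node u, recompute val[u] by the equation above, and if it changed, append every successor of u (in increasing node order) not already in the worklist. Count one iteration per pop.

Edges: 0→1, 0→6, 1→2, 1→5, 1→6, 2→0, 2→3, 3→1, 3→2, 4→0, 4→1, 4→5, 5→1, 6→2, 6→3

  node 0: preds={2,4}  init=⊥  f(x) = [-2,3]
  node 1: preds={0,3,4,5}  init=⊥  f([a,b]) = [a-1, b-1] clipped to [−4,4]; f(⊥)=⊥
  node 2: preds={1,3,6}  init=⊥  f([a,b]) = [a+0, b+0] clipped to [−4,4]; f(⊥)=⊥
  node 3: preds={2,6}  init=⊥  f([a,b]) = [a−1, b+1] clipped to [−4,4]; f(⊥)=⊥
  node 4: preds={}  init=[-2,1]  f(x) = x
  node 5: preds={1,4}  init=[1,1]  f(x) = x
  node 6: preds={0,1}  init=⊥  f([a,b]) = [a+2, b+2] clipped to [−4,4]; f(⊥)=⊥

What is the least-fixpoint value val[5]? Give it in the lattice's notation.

Worklist (20 pops):
  #1 pop 0: in=[-2,1] → [-2,3] (was ⊥); enqueue []
  #2 pop 1: in=[-2,3] → [-3,2] (was ⊥); enqueue []
  #3 pop 2: in=[-3,2] → [-3,2] (was ⊥); enqueue [0]
  #4 pop 3: in=[-3,2] → [-4,3] (was ⊥); enqueue [1,2]
  #5 pop 4: in=⊥ → [-2,1] (no change)
  #6 pop 5: in=[-3,2] → [-3,2] (was [1,1]); enqueue []
  #7 pop 6: in=[-3,3] → [-1,4] (was ⊥); enqueue [3]
  #8 pop 0: in=[-3,2] → [-2,3] (no change)
  #9 pop 1: in=[-4,3] → [-4,2] (was [-3,2]); enqueue [5,6]
  #10 pop 2: in=[-4,4] → [-4,4] (was [-3,2]); enqueue [0]
  #11 pop 3: in=[-4,4] → [-4,4] (was [-4,3]); enqueue [1,2]
  #12 pop 5: in=[-4,2] → [-4,2] (was [-3,2]); enqueue []
  #13 pop 6: in=[-4,3] → [-2,4] (was [-1,4]); enqueue [3]
  #14 pop 0: in=[-4,4] → [-2,3] (no change)
  #15 pop 1: in=[-4,4] → [-4,3] (was [-4,2]); enqueue [5,6]
  #16 pop 2: in=[-4,4] → [-4,4] (no change)
  #17 pop 3: in=[-4,4] → [-4,4] (no change)
  #18 pop 5: in=[-4,3] → [-4,3] (was [-4,2]); enqueue [1]
  #19 pop 6: in=[-4,3] → [-2,4] (no change)
  #20 pop 1: in=[-4,4] → [-4,3] (no change)

Fixpoint:
  val[0] = [-2,3]
  val[1] = [-4,3]
  val[2] = [-4,4]
  val[3] = [-4,4]
  val[4] = [-2,1]
  val[5] = [-4,3]
  val[6] = [-2,4]

[-4,3]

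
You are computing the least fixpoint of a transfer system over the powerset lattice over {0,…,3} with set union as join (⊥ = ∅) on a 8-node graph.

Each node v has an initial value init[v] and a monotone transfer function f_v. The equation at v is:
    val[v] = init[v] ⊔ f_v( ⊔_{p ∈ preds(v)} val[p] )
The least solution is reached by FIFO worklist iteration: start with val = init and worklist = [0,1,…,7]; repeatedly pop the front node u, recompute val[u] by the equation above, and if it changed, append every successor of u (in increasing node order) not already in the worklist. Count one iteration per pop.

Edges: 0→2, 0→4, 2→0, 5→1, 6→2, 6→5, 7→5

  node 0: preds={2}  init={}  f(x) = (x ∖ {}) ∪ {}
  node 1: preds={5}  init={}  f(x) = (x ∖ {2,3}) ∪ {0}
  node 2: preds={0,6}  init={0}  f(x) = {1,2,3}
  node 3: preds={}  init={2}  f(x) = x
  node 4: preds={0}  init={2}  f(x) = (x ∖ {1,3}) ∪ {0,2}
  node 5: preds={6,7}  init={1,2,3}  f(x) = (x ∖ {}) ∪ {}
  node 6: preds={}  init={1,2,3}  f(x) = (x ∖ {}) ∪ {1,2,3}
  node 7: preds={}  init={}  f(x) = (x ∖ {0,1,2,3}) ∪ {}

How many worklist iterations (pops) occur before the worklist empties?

11

Worklist (11 pops):
  #1 pop 0: in={0} → {0} (was {}); enqueue []
  #2 pop 1: in={1,2,3} → {0,1} (was {}); enqueue []
  #3 pop 2: in={0,1,2,3} → {0,1,2,3} (was {0}); enqueue [0]
  #4 pop 3: in={} → {2} (no change)
  #5 pop 4: in={0} → {0,2} (was {2}); enqueue []
  #6 pop 5: in={1,2,3} → {1,2,3} (no change)
  #7 pop 6: in={} → {1,2,3} (no change)
  #8 pop 7: in={} → {} (no change)
  #9 pop 0: in={0,1,2,3} → {0,1,2,3} (was {0}); enqueue [2,4]
  #10 pop 2: in={0,1,2,3} → {0,1,2,3} (no change)
  #11 pop 4: in={0,1,2,3} → {0,2} (no change)

Fixpoint:
  val[0] = {0,1,2,3}
  val[1] = {0,1}
  val[2] = {0,1,2,3}
  val[3] = {2}
  val[4] = {0,2}
  val[5] = {1,2,3}
  val[6] = {1,2,3}
  val[7] = {}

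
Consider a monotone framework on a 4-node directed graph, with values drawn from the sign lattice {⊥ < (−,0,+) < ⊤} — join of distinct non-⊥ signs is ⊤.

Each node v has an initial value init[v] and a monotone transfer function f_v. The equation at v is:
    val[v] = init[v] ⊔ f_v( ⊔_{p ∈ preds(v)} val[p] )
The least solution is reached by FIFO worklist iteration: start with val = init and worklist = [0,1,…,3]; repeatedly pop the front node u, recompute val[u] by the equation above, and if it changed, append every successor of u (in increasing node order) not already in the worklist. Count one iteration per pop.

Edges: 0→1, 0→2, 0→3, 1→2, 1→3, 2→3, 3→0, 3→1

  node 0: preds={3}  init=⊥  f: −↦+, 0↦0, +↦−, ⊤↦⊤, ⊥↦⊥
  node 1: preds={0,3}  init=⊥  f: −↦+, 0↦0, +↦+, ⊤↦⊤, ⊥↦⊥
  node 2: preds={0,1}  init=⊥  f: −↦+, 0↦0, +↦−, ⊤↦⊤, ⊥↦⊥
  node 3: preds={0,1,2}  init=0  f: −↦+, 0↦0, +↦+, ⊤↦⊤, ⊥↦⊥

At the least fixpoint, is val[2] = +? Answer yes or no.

Trace (4 dequeues):
  [1] u=0 | in 0 | out 0 | prev ⊥ | push {}
  [2] u=1 | in 0 | out 0 | prev ⊥ | push {}
  [3] u=2 | in 0 | out 0 | prev ⊥ | push {}
  [4] u=3 | in 0 | out 0 | ==

Converged values:
  [0] 0
  [1] 0
  [2] 0
  [3] 0

no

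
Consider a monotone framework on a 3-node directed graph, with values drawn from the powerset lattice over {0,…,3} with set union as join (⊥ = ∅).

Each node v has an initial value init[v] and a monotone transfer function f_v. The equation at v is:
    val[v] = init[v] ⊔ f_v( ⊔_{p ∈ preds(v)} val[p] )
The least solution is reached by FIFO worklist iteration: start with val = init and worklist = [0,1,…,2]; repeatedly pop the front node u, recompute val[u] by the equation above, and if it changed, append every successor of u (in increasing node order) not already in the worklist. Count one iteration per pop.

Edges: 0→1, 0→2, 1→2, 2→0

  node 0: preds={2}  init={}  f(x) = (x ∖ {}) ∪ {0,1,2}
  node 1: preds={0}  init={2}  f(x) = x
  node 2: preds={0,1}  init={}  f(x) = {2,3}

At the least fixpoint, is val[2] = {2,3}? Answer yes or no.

yes

Iteration log — 6 steps:
  step 1. node 0  ⊔preds={}  new={0,1,2}  old={}  +wl: 
  step 2. node 1  ⊔preds={0,1,2}  new={0,1,2}  old={2}  +wl: 
  step 3. node 2  ⊔preds={0,1,2}  new={2,3}  old={}  +wl: 0
  step 4. node 0  ⊔preds={2,3}  new={0,1,2,3}  old={0,1,2}  +wl: 1,2
  step 5. node 1  ⊔preds={0,1,2,3}  new={0,1,2,3}  old={0,1,2}  +wl: 
  step 6. node 2  ⊔preds={0,1,2,3}  new={2,3}  stable

Least fixpoint reached:
  node 0: {0,1,2,3}
  node 1: {0,1,2,3}
  node 2: {2,3}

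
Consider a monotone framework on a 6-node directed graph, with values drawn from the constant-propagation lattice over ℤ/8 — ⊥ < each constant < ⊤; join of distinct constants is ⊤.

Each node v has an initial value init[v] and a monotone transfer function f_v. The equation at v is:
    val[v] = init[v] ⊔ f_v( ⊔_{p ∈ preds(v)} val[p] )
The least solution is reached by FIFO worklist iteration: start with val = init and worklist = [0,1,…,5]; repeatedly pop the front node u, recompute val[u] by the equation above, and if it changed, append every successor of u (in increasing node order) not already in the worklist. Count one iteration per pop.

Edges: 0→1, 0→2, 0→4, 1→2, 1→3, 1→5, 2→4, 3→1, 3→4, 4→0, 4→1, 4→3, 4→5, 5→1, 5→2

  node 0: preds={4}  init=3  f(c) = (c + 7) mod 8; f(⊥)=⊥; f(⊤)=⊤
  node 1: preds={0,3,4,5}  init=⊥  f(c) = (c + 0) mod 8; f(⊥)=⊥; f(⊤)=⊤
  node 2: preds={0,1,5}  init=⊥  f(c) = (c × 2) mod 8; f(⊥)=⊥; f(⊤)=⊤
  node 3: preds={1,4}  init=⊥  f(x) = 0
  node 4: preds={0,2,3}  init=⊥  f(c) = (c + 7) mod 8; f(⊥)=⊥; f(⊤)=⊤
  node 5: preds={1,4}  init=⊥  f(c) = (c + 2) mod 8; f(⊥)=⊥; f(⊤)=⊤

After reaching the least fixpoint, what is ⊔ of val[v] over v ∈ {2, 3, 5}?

⊤

Iteration log — 13 steps:
  step 1. node 0  ⊔preds=⊥  new=3  stable
  step 2. node 1  ⊔preds=3  new=3  old=⊥  +wl: 
  step 3. node 2  ⊔preds=3  new=6  old=⊥  +wl: 
  step 4. node 3  ⊔preds=3  new=0  old=⊥  +wl: 1
  step 5. node 4  ⊔preds=⊤  new=⊤  old=⊥  +wl: 0,3
  step 6. node 5  ⊔preds=⊤  new=⊤  old=⊥  +wl: 2
  step 7. node 1  ⊔preds=⊤  new=⊤  old=3  +wl: 5
  step 8. node 0  ⊔preds=⊤  new=⊤  old=3  +wl: 1,4
  step 9. node 3  ⊔preds=⊤  new=0  stable
  step 10. node 2  ⊔preds=⊤  new=⊤  old=6  +wl: 
  step 11. node 5  ⊔preds=⊤  new=⊤  stable
  step 12. node 1  ⊔preds=⊤  new=⊤  stable
  step 13. node 4  ⊔preds=⊤  new=⊤  stable

Least fixpoint reached:
  node 0: ⊤
  node 1: ⊤
  node 2: ⊤
  node 3: 0
  node 4: ⊤
  node 5: ⊤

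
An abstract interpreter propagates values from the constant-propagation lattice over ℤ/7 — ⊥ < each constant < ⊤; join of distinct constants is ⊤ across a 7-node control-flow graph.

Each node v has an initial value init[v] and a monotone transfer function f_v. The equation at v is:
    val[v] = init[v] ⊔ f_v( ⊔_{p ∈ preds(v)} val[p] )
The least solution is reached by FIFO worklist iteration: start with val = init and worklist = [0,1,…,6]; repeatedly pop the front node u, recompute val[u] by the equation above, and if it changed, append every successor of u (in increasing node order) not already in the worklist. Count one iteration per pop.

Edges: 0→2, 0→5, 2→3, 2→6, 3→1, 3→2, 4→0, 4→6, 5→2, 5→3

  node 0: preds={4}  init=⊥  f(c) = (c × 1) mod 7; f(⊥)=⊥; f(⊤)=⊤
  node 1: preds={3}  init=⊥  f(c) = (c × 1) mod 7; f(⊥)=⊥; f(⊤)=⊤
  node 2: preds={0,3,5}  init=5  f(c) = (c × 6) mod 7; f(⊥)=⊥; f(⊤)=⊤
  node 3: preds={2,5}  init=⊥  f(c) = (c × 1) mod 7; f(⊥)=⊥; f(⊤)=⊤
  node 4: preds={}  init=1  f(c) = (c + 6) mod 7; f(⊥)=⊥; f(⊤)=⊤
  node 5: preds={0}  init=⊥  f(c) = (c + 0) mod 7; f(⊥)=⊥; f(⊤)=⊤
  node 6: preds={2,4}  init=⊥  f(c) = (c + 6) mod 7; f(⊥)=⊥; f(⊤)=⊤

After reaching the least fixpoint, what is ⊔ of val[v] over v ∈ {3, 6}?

Trace (10 dequeues):
  [1] u=0 | in 1 | out 1 | prev ⊥ | push {}
  [2] u=1 | in ⊥ | out ⊥ | ==
  [3] u=2 | in 1 | out ⊤ | prev 5 | push {}
  [4] u=3 | in ⊤ | out ⊤ | prev ⊥ | push {1,2}
  [5] u=4 | in ⊥ | out 1 | ==
  [6] u=5 | in 1 | out 1 | prev ⊥ | push {3}
  [7] u=6 | in ⊤ | out ⊤ | prev ⊥ | push {}
  [8] u=1 | in ⊤ | out ⊤ | prev ⊥ | push {}
  [9] u=2 | in ⊤ | out ⊤ | ==
  [10] u=3 | in ⊤ | out ⊤ | ==

Converged values:
  [0] 1
  [1] ⊤
  [2] ⊤
  [3] ⊤
  [4] 1
  [5] 1
  [6] ⊤

⊤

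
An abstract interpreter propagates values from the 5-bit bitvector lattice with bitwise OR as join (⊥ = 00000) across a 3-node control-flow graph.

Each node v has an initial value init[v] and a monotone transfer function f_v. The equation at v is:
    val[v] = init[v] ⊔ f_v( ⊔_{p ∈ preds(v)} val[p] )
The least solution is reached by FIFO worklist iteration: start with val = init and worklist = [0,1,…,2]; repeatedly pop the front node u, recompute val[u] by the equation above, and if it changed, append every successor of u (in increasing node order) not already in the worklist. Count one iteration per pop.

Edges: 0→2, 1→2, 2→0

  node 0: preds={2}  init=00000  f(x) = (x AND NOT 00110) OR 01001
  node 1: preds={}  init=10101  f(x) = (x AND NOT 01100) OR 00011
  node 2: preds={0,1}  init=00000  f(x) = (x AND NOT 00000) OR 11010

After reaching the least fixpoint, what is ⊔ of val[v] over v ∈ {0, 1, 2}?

11111

Iteration log — 5 steps:
  step 1. node 0  ⊔preds=00000  new=01001  old=00000  +wl: 
  step 2. node 1  ⊔preds=00000  new=10111  old=10101  +wl: 
  step 3. node 2  ⊔preds=11111  new=11111  old=00000  +wl: 0
  step 4. node 0  ⊔preds=11111  new=11001  old=01001  +wl: 2
  step 5. node 2  ⊔preds=11111  new=11111  stable

Least fixpoint reached:
  node 0: 11001
  node 1: 10111
  node 2: 11111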